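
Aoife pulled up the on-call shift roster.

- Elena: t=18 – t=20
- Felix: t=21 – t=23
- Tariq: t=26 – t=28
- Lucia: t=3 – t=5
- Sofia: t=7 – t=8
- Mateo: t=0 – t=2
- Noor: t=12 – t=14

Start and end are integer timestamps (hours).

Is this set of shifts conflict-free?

Sorted by start: Mateo, Lucia, Sofia, Noor, Elena, Felix, Tariq.
Lucia starts after Mateo ends, so Mateo has no further overlaps.
Sofia starts after Lucia ends, so Lucia has no further overlaps.
Noor starts after Sofia ends, so Sofia has no further overlaps.
Elena starts after Noor ends, so Noor has no further overlaps.
Felix starts after Elena ends, so Elena has no further overlaps.
Tariq starts after Felix ends.
Every pair is clear; the schedule has no overlaps.

Yes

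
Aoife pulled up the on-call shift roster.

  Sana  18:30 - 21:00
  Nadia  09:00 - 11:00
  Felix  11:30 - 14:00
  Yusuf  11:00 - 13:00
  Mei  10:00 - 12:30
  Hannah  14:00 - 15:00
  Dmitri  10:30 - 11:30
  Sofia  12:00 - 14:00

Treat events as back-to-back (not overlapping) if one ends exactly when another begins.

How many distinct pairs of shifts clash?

10

Check each pair: they overlap iff neither finishes before the other starts.
Sorted by start: Nadia, Mei, Dmitri, Yusuf, Felix, Sofia, Hannah, Sana.
Mei starts before Nadia ends → Nadia and Mei overlap.
Dmitri starts before Nadia ends → Nadia and Dmitri overlap.
Yusuf starts exactly when Nadia ends (back-to-back, no overlap), so Nadia has no further overlaps.
Dmitri starts before Mei ends → Mei and Dmitri overlap.
Yusuf starts before Mei ends → Mei and Yusuf overlap.
Felix starts before Mei ends → Mei and Felix overlap.
Sofia starts before Mei ends → Mei and Sofia overlap.
Hannah starts after Mei ends, so Mei has no further overlaps.
Yusuf starts before Dmitri ends → Dmitri and Yusuf overlap.
Felix starts exactly when Dmitri ends (back-to-back, no overlap), so Dmitri has no further overlaps.
Felix starts before Yusuf ends → Yusuf and Felix overlap.
Sofia starts before Yusuf ends → Yusuf and Sofia overlap.
Hannah starts after Yusuf ends, so Yusuf has no further overlaps.
Sofia starts before Felix ends → Felix and Sofia overlap.
Hannah starts exactly when Felix ends (back-to-back, no overlap), so Felix has no further overlaps.
Hannah starts exactly when Sofia ends (back-to-back, no overlap), so Sofia has no further overlaps.
Sana starts after Hannah ends.
Overlapping pairs: Dmitri & Mei, Dmitri & Nadia, Dmitri & Yusuf, Felix & Mei, Felix & Sofia, Felix & Yusuf, Mei & Nadia, Mei & Sofia, Mei & Yusuf, Sofia & Yusuf — 10 in total.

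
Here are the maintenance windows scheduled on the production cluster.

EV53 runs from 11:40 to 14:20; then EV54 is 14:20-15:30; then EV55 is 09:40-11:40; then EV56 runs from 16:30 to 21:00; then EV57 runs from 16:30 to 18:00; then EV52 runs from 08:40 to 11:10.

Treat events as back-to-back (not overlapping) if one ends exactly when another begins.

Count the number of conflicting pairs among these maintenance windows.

2

Sorted by start: EV52, EV55, EV53, EV54, EV56, EV57.
EV55 starts before EV52 ends → EV52 and EV55 overlap.
EV53 starts after EV52 ends, so nothing later overlaps EV52 either.
EV53 starts exactly when EV55 ends (back-to-back, no overlap), so nothing later overlaps EV55 either.
EV54 starts exactly when EV53 ends (back-to-back, no overlap), so nothing later overlaps EV53 either.
EV56 starts after EV54 ends, so nothing later overlaps EV54 either.
EV57 starts before EV56 ends → EV56 and EV57 overlap.
Overlapping pairs: EV52 & EV55, EV56 & EV57 — 2 in total.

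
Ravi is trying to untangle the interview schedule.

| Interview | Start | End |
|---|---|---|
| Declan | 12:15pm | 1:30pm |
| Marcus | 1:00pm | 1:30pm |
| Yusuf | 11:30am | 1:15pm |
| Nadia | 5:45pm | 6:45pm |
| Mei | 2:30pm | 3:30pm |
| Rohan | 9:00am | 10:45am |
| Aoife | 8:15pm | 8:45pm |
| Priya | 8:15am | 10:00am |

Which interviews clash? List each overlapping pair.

Declan & Marcus, Declan & Yusuf, Marcus & Yusuf, Priya & Rohan

Sorted by start: Priya, Rohan, Yusuf, Declan, Marcus, Mei, Nadia, Aoife.
Rohan starts before Priya ends → Priya and Rohan overlap.
Yusuf starts after Priya ends — done with Priya.
Yusuf starts after Rohan ends — done with Rohan.
Declan starts before Yusuf ends → Yusuf and Declan overlap.
Marcus starts before Yusuf ends → Yusuf and Marcus overlap.
Mei starts after Yusuf ends — done with Yusuf.
Marcus starts before Declan ends → Declan and Marcus overlap.
Mei starts after Declan ends — done with Declan.
Mei starts after Marcus ends — done with Marcus.
Nadia starts after Mei ends — done with Mei.
Aoife starts after Nadia ends.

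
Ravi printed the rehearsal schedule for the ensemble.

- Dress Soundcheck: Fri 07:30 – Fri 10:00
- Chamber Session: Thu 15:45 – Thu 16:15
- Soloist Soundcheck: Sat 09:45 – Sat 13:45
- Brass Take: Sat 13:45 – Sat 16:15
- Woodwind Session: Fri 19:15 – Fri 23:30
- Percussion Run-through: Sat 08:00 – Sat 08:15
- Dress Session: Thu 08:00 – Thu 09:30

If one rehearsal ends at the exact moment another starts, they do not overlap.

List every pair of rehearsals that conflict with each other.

Sorted by start: Dress Session, Chamber Session, Dress Soundcheck, Woodwind Session, Percussion Run-through, Soloist Soundcheck, Brass Take.
Chamber Session starts after Dress Session ends; Dress Session is clear from here.
Dress Soundcheck starts after Chamber Session ends; Chamber Session is clear from here.
Woodwind Session starts after Dress Soundcheck ends; Dress Soundcheck is clear from here.
Percussion Run-through starts after Woodwind Session ends; Woodwind Session is clear from here.
Soloist Soundcheck starts after Percussion Run-through ends; Percussion Run-through is clear from here.
Brass Take starts exactly when Soloist Soundcheck ends (back-to-back, no overlap).

no conflicts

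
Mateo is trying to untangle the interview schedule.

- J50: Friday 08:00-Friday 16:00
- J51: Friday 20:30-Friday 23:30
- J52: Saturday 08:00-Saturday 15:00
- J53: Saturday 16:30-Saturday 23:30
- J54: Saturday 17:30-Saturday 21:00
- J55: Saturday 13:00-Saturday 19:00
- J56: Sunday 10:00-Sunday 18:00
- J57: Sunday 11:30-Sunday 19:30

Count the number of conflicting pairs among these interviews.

5

Two intervals overlap when each starts before the other ends.
Sorted by start: J50, J51, J52, J55, J53, J54, J56, J57.
J51 starts after J50 ends; J50 is clear from here.
J52 starts after J51 ends; J51 is clear from here.
J55 starts before J52 ends → J52 and J55 overlap.
J53 starts after J52 ends; J52 is clear from here.
J53 starts before J55 ends → J55 and J53 overlap.
J54 starts before J55 ends → J55 and J54 overlap.
J56 starts after J55 ends; J55 is clear from here.
J54 starts before J53 ends → J53 and J54 overlap.
J56 starts after J53 ends; J53 is clear from here.
J56 starts after J54 ends; J54 is clear from here.
J57 starts before J56 ends → J56 and J57 overlap.
Overlapping pairs: J52 & J55, J53 & J54, J53 & J55, J54 & J55, J56 & J57 — 5 in total.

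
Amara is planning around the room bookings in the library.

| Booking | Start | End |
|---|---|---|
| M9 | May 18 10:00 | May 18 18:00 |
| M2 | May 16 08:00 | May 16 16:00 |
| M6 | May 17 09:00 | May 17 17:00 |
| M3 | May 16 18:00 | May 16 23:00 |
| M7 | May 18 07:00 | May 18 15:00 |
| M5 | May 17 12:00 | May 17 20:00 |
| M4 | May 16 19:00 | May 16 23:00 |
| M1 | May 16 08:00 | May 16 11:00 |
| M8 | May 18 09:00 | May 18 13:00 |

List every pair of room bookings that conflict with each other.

M1 & M2, M3 & M4, M5 & M6, M7 & M8, M7 & M9, M8 & M9

Sorted by start: M1, M2, M3, M4, M6, M5, M7, M8, M9.
M2 starts before M1 ends → M1 and M2 overlap.
M3 starts after M1 ends, so nothing later overlaps M1 either.
M3 starts after M2 ends, so nothing later overlaps M2 either.
M4 starts before M3 ends → M3 and M4 overlap.
M6 starts after M3 ends, so nothing later overlaps M3 either.
M6 starts after M4 ends, so nothing later overlaps M4 either.
M5 starts before M6 ends → M6 and M5 overlap.
M7 starts after M6 ends, so nothing later overlaps M6 either.
M7 starts after M5 ends, so nothing later overlaps M5 either.
M8 starts before M7 ends → M7 and M8 overlap.
M9 starts before M7 ends → M7 and M9 overlap.
M9 starts before M8 ends → M8 and M9 overlap.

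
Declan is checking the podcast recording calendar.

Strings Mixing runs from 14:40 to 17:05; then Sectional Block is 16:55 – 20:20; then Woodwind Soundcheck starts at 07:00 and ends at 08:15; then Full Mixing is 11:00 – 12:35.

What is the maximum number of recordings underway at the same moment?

2

Sweep the timeline, counting +1 at each start and −1 at each end (ends before starts at a tie):
07:00 start Woodwind Soundcheck → 1
08:15 end Woodwind Soundcheck → 0
11:00 start Full Mixing → 1
12:35 end Full Mixing → 0
14:40 start Strings Mixing → 1
16:55 start Sectional Block → 2
17:05 end Strings Mixing → 1
20:20 end Sectional Block → 0
Peak is 2, at 16:55 (Sectional Block, Strings Mixing).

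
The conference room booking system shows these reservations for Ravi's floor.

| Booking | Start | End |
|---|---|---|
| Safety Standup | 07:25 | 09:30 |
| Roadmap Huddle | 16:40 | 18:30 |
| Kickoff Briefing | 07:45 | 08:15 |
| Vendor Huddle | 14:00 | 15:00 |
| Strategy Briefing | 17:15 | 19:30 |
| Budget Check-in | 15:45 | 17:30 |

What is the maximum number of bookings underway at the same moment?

3

Walk through starts and ends in time order (an end at T is processed before a start at T):
07:25 start Safety Standup → 1
07:45 start Kickoff Briefing → 2
08:15 end Kickoff Briefing → 1
09:30 end Safety Standup → 0
14:00 start Vendor Huddle → 1
15:00 end Vendor Huddle → 0
15:45 start Budget Check-in → 1
16:40 start Roadmap Huddle → 2
17:15 start Strategy Briefing → 3
17:30 end Budget Check-in → 2
18:30 end Roadmap Huddle → 1
19:30 end Strategy Briefing → 0
Peak is 3, at 17:15 (Budget Check-in, Roadmap Huddle, Strategy Briefing).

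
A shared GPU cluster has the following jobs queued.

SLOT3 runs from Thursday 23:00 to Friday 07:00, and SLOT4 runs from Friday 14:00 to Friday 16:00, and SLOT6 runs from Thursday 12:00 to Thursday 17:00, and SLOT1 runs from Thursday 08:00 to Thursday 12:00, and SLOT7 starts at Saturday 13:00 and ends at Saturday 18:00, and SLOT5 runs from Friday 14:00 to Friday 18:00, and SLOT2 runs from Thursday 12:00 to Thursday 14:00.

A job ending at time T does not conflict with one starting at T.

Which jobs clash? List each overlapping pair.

Sorted by start: SLOT1, SLOT2, SLOT6, SLOT3, SLOT4, SLOT5, SLOT7.
SLOT2 starts exactly when SLOT1 ends (back-to-back, no overlap), so SLOT1 has no further overlaps.
SLOT6 starts before SLOT2 ends → SLOT2 and SLOT6 overlap.
SLOT3 starts after SLOT2 ends, so SLOT2 has no further overlaps.
SLOT3 starts after SLOT6 ends, so SLOT6 has no further overlaps.
SLOT4 starts after SLOT3 ends, so SLOT3 has no further overlaps.
SLOT5 starts before SLOT4 ends → SLOT4 and SLOT5 overlap.
SLOT7 starts after SLOT4 ends.
SLOT7 starts after SLOT5 ends.

SLOT2 & SLOT6, SLOT4 & SLOT5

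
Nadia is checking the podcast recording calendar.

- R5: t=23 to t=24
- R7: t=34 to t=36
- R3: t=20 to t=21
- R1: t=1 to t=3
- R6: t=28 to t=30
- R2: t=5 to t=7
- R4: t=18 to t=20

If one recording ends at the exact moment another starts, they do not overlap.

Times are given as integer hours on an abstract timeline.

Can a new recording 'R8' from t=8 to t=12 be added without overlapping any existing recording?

R1: ends t=3 at or before R8 starts t=8 → clear.
R2: ends t=7 at or before R8 starts t=8 → clear.
R4: starts t=18 at or after R8 ends t=12 → clear.
R3: starts t=20 at or after R8 ends t=12 → clear.
R5: starts t=23 at or after R8 ends t=12 → clear.
R6: starts t=28 at or after R8 ends t=12 → clear.
R7: starts t=34 at or after R8 ends t=12 → clear.

Yes — the slot is free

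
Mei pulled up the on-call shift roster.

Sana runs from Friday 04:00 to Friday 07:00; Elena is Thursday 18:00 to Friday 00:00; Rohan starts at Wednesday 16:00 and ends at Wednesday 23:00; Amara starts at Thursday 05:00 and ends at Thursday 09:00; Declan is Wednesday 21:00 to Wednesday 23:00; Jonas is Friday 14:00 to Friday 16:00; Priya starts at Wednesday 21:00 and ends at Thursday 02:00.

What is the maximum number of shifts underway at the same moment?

Walk through starts and ends in time order (an end at T is processed before a start at T):
Wednesday 16:00 start Rohan → 1
Wednesday 21:00 start Declan → 2
Wednesday 21:00 start Priya → 3
Wednesday 23:00 end Declan → 2
Wednesday 23:00 end Rohan → 1
Thursday 02:00 end Priya → 0
Thursday 05:00 start Amara → 1
Thursday 09:00 end Amara → 0
Thursday 18:00 start Elena → 1
Friday 00:00 end Elena → 0
Friday 04:00 start Sana → 1
Friday 07:00 end Sana → 0
Friday 14:00 start Jonas → 1
Friday 16:00 end Jonas → 0
Peak is 3, at Wednesday 21:00 (Declan, Priya, Rohan).

3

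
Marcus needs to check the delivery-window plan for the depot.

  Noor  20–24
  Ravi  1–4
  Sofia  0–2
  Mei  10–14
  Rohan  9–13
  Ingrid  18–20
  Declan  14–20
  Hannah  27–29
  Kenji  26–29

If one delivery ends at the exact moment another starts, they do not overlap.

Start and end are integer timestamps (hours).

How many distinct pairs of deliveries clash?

Sorted by start: Sofia, Ravi, Rohan, Mei, Declan, Ingrid, Noor, Kenji, Hannah.
Ravi starts before Sofia ends → Sofia and Ravi overlap.
Rohan starts after Sofia ends — done with Sofia.
Rohan starts after Ravi ends — done with Ravi.
Mei starts before Rohan ends → Rohan and Mei overlap.
Declan starts after Rohan ends — done with Rohan.
Declan starts exactly when Mei ends (back-to-back, no overlap) — done with Mei.
Ingrid starts before Declan ends → Declan and Ingrid overlap.
Noor starts exactly when Declan ends (back-to-back, no overlap) — done with Declan.
Noor starts exactly when Ingrid ends (back-to-back, no overlap) — done with Ingrid.
Kenji starts after Noor ends — done with Noor.
Hannah starts before Kenji ends → Kenji and Hannah overlap.
Overlapping pairs: Declan & Ingrid, Hannah & Kenji, Mei & Rohan, Ravi & Sofia — 4 in total.

4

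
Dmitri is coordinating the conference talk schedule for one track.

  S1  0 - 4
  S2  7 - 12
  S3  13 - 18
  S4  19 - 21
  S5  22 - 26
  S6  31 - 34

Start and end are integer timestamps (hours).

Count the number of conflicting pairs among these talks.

Sorted by start: S1, S2, S3, S4, S5, S6.
S2 starts after S1 ends — done with S1.
S3 starts after S2 ends — done with S2.
S4 starts after S3 ends — done with S3.
S5 starts after S4 ends — done with S4.
S6 starts after S5 ends.
No pair overlaps.

0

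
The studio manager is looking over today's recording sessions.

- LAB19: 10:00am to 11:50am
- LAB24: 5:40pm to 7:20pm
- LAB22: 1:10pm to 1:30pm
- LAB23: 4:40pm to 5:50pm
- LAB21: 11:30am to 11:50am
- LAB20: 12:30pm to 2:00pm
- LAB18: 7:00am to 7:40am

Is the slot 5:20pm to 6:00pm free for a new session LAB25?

No — it overlaps LAB23, LAB24

LAB18: ends 7:40am at or before LAB25 starts 5:20pm → clear.
LAB19: ends 11:50am at or before LAB25 starts 5:20pm → clear.
LAB21: ends 11:50am at or before LAB25 starts 5:20pm → clear.
LAB20: ends 2:00pm at or before LAB25 starts 5:20pm → clear.
LAB22: ends 1:30pm at or before LAB25 starts 5:20pm → clear.
LAB23: starts 4:40pm before LAB25 ends 6:00pm, and ends 5:50pm after LAB25 starts 5:20pm → overlap.
LAB24: starts 5:40pm before LAB25 ends 6:00pm, and ends 7:20pm after LAB25 starts 5:20pm → overlap.
LAB25 overlaps LAB23, LAB24.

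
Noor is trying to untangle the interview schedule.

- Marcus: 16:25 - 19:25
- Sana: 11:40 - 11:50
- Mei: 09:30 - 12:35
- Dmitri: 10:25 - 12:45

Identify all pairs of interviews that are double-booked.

Sorted by start: Mei, Dmitri, Sana, Marcus.
Dmitri starts before Mei ends → Mei and Dmitri overlap.
Sana starts before Mei ends → Mei and Sana overlap.
Marcus starts after Mei ends.
Sana starts before Dmitri ends → Dmitri and Sana overlap.
Marcus starts after Dmitri ends.
Marcus starts after Sana ends.

Dmitri & Mei, Dmitri & Sana, Mei & Sana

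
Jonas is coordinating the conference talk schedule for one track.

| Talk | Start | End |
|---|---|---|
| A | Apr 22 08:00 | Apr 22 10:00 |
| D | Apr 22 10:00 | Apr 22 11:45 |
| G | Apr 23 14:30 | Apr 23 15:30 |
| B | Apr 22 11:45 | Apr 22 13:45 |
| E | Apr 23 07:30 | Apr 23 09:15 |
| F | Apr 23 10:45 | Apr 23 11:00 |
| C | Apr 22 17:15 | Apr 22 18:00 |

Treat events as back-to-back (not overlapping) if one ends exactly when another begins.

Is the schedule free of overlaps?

Sorted by start: A, D, B, C, E, F, G.
D starts exactly when A ends (back-to-back, no overlap), so A has no further overlaps.
B starts exactly when D ends (back-to-back, no overlap), so D has no further overlaps.
C starts after B ends, so B has no further overlaps.
E starts after C ends, so C has no further overlaps.
F starts after E ends, so E has no further overlaps.
G starts after F ends.
Every pair is clear; the schedule has no overlaps.

Yes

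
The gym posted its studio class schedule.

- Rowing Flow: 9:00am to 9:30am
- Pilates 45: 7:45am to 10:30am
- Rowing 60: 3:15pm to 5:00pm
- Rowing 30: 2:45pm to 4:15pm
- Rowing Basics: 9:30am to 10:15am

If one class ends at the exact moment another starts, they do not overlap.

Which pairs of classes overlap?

Sorted by start: Pilates 45, Rowing Flow, Rowing Basics, Rowing 30, Rowing 60.
Rowing Flow starts before Pilates 45 ends → Pilates 45 and Rowing Flow overlap.
Rowing Basics starts before Pilates 45 ends → Pilates 45 and Rowing Basics overlap.
Rowing 30 starts after Pilates 45 ends; Pilates 45 is clear from here.
Rowing Basics starts exactly when Rowing Flow ends (back-to-back, no overlap); Rowing Flow is clear from here.
Rowing 30 starts after Rowing Basics ends; Rowing Basics is clear from here.
Rowing 60 starts before Rowing 30 ends → Rowing 30 and Rowing 60 overlap.

Pilates 45 & Rowing Basics, Pilates 45 & Rowing Flow, Rowing 30 & Rowing 60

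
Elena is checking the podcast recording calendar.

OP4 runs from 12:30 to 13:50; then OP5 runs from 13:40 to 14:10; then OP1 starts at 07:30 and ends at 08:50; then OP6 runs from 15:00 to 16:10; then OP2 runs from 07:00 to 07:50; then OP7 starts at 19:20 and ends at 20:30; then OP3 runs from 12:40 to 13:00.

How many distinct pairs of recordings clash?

3

Sorted by start: OP2, OP1, OP4, OP3, OP5, OP6, OP7.
OP1 starts before OP2 ends → OP2 and OP1 overlap.
OP4 starts after OP2 ends — done with OP2.
OP4 starts after OP1 ends — done with OP1.
OP3 starts before OP4 ends → OP4 and OP3 overlap.
OP5 starts before OP4 ends → OP4 and OP5 overlap.
OP6 starts after OP4 ends — done with OP4.
OP5 starts after OP3 ends — done with OP3.
OP6 starts after OP5 ends — done with OP5.
OP7 starts after OP6 ends.
Overlapping pairs: OP1 & OP2, OP3 & OP4, OP4 & OP5 — 3 in total.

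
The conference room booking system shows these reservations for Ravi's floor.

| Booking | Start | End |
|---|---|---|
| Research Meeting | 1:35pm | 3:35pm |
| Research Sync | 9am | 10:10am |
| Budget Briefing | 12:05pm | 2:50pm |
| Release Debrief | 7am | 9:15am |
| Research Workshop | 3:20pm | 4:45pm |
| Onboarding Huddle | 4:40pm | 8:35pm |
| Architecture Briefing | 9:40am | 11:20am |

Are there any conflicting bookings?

Two intervals overlap when each starts before the other ends.
Sorted by start: Release Debrief, Research Sync, Architecture Briefing, Budget Briefing, Research Meeting, Research Workshop, Onboarding Huddle.
Research Sync starts before Release Debrief ends → Release Debrief and Research Sync overlap.
That's a conflict, so the schedule is not conflict-free.

Yes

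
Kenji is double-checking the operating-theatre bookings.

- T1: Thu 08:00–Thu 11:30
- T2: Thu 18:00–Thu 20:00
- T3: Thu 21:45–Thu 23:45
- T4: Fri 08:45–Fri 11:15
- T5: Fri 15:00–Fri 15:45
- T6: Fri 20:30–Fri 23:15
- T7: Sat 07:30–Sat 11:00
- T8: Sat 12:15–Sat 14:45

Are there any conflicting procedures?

Sorted by start: T1, T2, T3, T4, T5, T6, T7, T8.
T2 starts after T1 ends; T1 is clear from here.
T3 starts after T2 ends; T2 is clear from here.
T4 starts after T3 ends; T3 is clear from here.
T5 starts after T4 ends; T4 is clear from here.
T6 starts after T5 ends; T5 is clear from here.
T7 starts after T6 ends; T6 is clear from here.
T8 starts after T7 ends.
Every pair is clear; the schedule has no overlaps.

No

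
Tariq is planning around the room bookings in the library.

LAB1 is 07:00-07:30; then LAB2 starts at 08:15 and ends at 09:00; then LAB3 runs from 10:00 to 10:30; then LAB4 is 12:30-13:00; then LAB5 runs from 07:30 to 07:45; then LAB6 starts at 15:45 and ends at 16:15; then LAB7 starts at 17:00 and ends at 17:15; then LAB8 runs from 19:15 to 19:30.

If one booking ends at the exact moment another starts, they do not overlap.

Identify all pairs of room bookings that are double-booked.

no conflicts

Sorted by start: LAB1, LAB5, LAB2, LAB3, LAB4, LAB6, LAB7, LAB8.
LAB5 starts exactly when LAB1 ends (back-to-back, no overlap), so nothing later overlaps LAB1 either.
LAB2 starts after LAB5 ends, so nothing later overlaps LAB5 either.
LAB3 starts after LAB2 ends, so nothing later overlaps LAB2 either.
LAB4 starts after LAB3 ends, so nothing later overlaps LAB3 either.
LAB6 starts after LAB4 ends, so nothing later overlaps LAB4 either.
LAB7 starts after LAB6 ends, so nothing later overlaps LAB6 either.
LAB8 starts after LAB7 ends.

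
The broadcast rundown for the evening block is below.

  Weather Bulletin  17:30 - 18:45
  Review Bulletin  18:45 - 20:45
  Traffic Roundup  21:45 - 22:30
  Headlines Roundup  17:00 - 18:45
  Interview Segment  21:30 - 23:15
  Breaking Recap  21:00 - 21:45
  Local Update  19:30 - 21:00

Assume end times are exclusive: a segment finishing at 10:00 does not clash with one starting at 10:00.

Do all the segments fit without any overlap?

Sorted by start: Headlines Roundup, Weather Bulletin, Review Bulletin, Local Update, Breaking Recap, Interview Segment, Traffic Roundup.
Weather Bulletin starts before Headlines Roundup ends → Headlines Roundup and Weather Bulletin overlap.
That's a conflict, so the schedule is not conflict-free.

No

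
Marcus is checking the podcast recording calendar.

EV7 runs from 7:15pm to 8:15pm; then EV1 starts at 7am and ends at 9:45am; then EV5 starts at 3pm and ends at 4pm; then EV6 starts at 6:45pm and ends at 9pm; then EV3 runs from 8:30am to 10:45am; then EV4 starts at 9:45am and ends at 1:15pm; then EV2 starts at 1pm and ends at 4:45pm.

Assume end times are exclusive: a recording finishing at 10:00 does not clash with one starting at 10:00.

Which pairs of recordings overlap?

EV1 & EV3, EV2 & EV4, EV2 & EV5, EV3 & EV4, EV6 & EV7

Sorted by start: EV1, EV3, EV4, EV2, EV5, EV6, EV7.
EV3 starts before EV1 ends → EV1 and EV3 overlap.
EV4 starts exactly when EV1 ends (back-to-back, no overlap), so nothing later overlaps EV1 either.
EV4 starts before EV3 ends → EV3 and EV4 overlap.
EV2 starts after EV3 ends, so nothing later overlaps EV3 either.
EV2 starts before EV4 ends → EV4 and EV2 overlap.
EV5 starts after EV4 ends, so nothing later overlaps EV4 either.
EV5 starts before EV2 ends → EV2 and EV5 overlap.
EV6 starts after EV2 ends, so nothing later overlaps EV2 either.
EV6 starts after EV5 ends, so nothing later overlaps EV5 either.
EV7 starts before EV6 ends → EV6 and EV7 overlap.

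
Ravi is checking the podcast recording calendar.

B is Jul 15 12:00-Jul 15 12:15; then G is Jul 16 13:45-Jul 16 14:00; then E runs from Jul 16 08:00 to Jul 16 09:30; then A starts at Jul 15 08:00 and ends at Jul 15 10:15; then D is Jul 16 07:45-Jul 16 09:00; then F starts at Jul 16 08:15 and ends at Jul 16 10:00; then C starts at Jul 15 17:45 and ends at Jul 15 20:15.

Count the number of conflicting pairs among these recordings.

Check each pair: they overlap iff neither finishes before the other starts.
Sorted by start: A, B, C, D, E, F, G.
B starts after A ends — done with A.
C starts after B ends — done with B.
D starts after C ends — done with C.
E starts before D ends → D and E overlap.
F starts before D ends → D and F overlap.
G starts after D ends.
F starts before E ends → E and F overlap.
G starts after E ends.
G starts after F ends.
Overlapping pairs: D & E, D & F, E & F — 3 in total.

3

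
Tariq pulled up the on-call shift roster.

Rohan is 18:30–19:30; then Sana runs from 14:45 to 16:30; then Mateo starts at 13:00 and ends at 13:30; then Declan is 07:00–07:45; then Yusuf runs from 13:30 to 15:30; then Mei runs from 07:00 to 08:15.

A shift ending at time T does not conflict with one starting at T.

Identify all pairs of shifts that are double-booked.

Check each pair: they overlap iff neither finishes before the other starts.
Sorted by start: Mei, Declan, Mateo, Yusuf, Sana, Rohan.
Declan starts before Mei ends → Mei and Declan overlap.
Mateo starts after Mei ends — done with Mei.
Mateo starts after Declan ends — done with Declan.
Yusuf starts exactly when Mateo ends (back-to-back, no overlap) — done with Mateo.
Sana starts before Yusuf ends → Yusuf and Sana overlap.
Rohan starts after Yusuf ends.
Rohan starts after Sana ends.

Declan & Mei, Sana & Yusuf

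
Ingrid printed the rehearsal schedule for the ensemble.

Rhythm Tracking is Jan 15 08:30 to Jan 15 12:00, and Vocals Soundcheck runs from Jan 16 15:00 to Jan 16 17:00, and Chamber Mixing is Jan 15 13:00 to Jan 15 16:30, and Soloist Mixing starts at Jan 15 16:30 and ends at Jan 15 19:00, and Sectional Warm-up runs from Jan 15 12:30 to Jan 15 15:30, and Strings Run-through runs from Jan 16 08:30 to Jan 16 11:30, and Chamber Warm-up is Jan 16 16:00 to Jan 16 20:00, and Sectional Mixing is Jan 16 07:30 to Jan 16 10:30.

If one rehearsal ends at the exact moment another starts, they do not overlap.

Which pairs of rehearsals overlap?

Chamber Mixing & Sectional Warm-up, Chamber Warm-up & Vocals Soundcheck, Sectional Mixing & Strings Run-through

Check each pair: they overlap iff neither finishes before the other starts.
Sorted by start: Rhythm Tracking, Sectional Warm-up, Chamber Mixing, Soloist Mixing, Sectional Mixing, Strings Run-through, Vocals Soundcheck, Chamber Warm-up.
Sectional Warm-up starts after Rhythm Tracking ends, so nothing later overlaps Rhythm Tracking either.
Chamber Mixing starts before Sectional Warm-up ends → Sectional Warm-up and Chamber Mixing overlap.
Soloist Mixing starts after Sectional Warm-up ends, so nothing later overlaps Sectional Warm-up either.
Soloist Mixing starts exactly when Chamber Mixing ends (back-to-back, no overlap), so nothing later overlaps Chamber Mixing either.
Sectional Mixing starts after Soloist Mixing ends, so nothing later overlaps Soloist Mixing either.
Strings Run-through starts before Sectional Mixing ends → Sectional Mixing and Strings Run-through overlap.
Vocals Soundcheck starts after Sectional Mixing ends, so nothing later overlaps Sectional Mixing either.
Vocals Soundcheck starts after Strings Run-through ends, so nothing later overlaps Strings Run-through either.
Chamber Warm-up starts before Vocals Soundcheck ends → Vocals Soundcheck and Chamber Warm-up overlap.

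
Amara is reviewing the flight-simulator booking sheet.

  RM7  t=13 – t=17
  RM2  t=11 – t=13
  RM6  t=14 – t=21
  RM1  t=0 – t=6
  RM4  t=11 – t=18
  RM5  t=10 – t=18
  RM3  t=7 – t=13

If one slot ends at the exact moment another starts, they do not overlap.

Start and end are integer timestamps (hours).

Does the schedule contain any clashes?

Yes

Check each pair: they overlap iff neither finishes before the other starts.
Sorted by start: RM1, RM3, RM5, RM2, RM4, RM7, RM6.
RM3 starts after RM1 ends, so nothing later overlaps RM1 either.
RM5 starts before RM3 ends → RM3 and RM5 overlap.
That's a conflict, so the schedule is not conflict-free.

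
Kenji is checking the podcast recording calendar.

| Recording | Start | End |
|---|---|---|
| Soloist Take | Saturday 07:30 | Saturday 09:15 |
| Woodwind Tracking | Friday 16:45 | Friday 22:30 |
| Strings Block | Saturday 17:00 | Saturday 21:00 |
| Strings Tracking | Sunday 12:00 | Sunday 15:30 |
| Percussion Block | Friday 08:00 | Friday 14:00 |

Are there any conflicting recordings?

No

Sorted by start: Percussion Block, Woodwind Tracking, Soloist Take, Strings Block, Strings Tracking.
Woodwind Tracking starts after Percussion Block ends — done with Percussion Block.
Soloist Take starts after Woodwind Tracking ends — done with Woodwind Tracking.
Strings Block starts after Soloist Take ends — done with Soloist Take.
Strings Tracking starts after Strings Block ends.
Every pair is clear; the schedule has no overlaps.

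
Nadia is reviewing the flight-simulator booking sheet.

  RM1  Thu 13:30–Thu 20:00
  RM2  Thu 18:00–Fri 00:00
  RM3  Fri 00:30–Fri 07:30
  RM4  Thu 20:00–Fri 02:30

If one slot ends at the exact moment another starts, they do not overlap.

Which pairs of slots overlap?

Check each pair: they overlap iff neither finishes before the other starts.
Sorted by start: RM1, RM2, RM4, RM3.
RM2 starts before RM1 ends → RM1 and RM2 overlap.
RM4 starts exactly when RM1 ends (back-to-back, no overlap), so nothing later overlaps RM1 either.
RM4 starts before RM2 ends → RM2 and RM4 overlap.
RM3 starts after RM2 ends.
RM3 starts before RM4 ends → RM4 and RM3 overlap.

RM1 & RM2, RM2 & RM4, RM3 & RM4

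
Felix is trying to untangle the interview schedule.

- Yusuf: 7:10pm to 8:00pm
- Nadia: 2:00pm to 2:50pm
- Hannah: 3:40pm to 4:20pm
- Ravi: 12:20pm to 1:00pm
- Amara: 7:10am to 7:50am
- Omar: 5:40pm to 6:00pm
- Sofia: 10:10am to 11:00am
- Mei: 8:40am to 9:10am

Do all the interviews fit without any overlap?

Yes

Sorted by start: Amara, Mei, Sofia, Ravi, Nadia, Hannah, Omar, Yusuf.
Mei starts after Amara ends — done with Amara.
Sofia starts after Mei ends — done with Mei.
Ravi starts after Sofia ends — done with Sofia.
Nadia starts after Ravi ends — done with Ravi.
Hannah starts after Nadia ends — done with Nadia.
Omar starts after Hannah ends — done with Hannah.
Yusuf starts after Omar ends.
Every pair is clear; the schedule has no overlaps.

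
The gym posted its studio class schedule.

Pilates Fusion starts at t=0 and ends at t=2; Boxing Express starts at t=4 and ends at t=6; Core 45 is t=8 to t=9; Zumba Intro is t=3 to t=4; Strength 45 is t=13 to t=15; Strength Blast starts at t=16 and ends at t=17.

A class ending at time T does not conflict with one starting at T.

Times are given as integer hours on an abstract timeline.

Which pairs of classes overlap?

Sorted by start: Pilates Fusion, Zumba Intro, Boxing Express, Core 45, Strength 45, Strength Blast.
Zumba Intro starts after Pilates Fusion ends, so Pilates Fusion has no further overlaps.
Boxing Express starts exactly when Zumba Intro ends (back-to-back, no overlap), so Zumba Intro has no further overlaps.
Core 45 starts after Boxing Express ends, so Boxing Express has no further overlaps.
Strength 45 starts after Core 45 ends, so Core 45 has no further overlaps.
Strength Blast starts after Strength 45 ends.

no conflicts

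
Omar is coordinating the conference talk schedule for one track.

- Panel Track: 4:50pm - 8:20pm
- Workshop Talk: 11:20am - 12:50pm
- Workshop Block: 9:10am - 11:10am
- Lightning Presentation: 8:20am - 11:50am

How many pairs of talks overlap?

2

Sorted by start: Lightning Presentation, Workshop Block, Workshop Talk, Panel Track.
Workshop Block starts before Lightning Presentation ends → Lightning Presentation and Workshop Block overlap.
Workshop Talk starts before Lightning Presentation ends → Lightning Presentation and Workshop Talk overlap.
Panel Track starts after Lightning Presentation ends.
Workshop Talk starts after Workshop Block ends — done with Workshop Block.
Panel Track starts after Workshop Talk ends.
Overlapping pairs: Lightning Presentation & Workshop Block, Lightning Presentation & Workshop Talk — 2 in total.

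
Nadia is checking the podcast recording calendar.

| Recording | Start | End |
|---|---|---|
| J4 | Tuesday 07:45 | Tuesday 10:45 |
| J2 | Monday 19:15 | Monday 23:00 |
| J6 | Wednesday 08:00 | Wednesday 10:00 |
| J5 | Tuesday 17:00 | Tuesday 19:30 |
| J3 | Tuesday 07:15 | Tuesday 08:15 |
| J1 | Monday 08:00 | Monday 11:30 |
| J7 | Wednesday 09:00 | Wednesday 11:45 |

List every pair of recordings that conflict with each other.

J3 & J4, J6 & J7

Sorted by start: J1, J2, J3, J4, J5, J6, J7.
J2 starts after J1 ends; J1 is clear from here.
J3 starts after J2 ends; J2 is clear from here.
J4 starts before J3 ends → J3 and J4 overlap.
J5 starts after J3 ends; J3 is clear from here.
J5 starts after J4 ends; J4 is clear from here.
J6 starts after J5 ends; J5 is clear from here.
J7 starts before J6 ends → J6 and J7 overlap.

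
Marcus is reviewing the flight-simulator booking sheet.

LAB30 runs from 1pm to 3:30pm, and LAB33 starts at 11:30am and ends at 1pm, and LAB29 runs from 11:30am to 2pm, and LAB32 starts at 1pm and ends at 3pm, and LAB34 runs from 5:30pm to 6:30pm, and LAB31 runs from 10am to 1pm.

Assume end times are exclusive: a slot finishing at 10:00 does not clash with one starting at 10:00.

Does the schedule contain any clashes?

Sorted by start: LAB31, LAB29, LAB33, LAB30, LAB32, LAB34.
LAB29 starts before LAB31 ends → LAB31 and LAB29 overlap.
That's a conflict, so the schedule is not conflict-free.

Yes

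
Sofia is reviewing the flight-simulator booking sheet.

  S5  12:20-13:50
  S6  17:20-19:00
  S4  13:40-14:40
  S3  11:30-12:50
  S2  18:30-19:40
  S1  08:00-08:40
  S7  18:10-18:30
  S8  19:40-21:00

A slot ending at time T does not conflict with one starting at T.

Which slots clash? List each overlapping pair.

S2 & S6, S3 & S5, S4 & S5, S6 & S7

Check each pair: they overlap iff neither finishes before the other starts.
Sorted by start: S1, S3, S5, S4, S6, S7, S2, S8.
S3 starts after S1 ends, so nothing later overlaps S1 either.
S5 starts before S3 ends → S3 and S5 overlap.
S4 starts after S3 ends, so nothing later overlaps S3 either.
S4 starts before S5 ends → S5 and S4 overlap.
S6 starts after S5 ends, so nothing later overlaps S5 either.
S6 starts after S4 ends, so nothing later overlaps S4 either.
S7 starts before S6 ends → S6 and S7 overlap.
S2 starts before S6 ends → S6 and S2 overlap.
S8 starts after S6 ends.
S2 starts exactly when S7 ends (back-to-back, no overlap), so nothing later overlaps S7 either.
S8 starts exactly when S2 ends (back-to-back, no overlap).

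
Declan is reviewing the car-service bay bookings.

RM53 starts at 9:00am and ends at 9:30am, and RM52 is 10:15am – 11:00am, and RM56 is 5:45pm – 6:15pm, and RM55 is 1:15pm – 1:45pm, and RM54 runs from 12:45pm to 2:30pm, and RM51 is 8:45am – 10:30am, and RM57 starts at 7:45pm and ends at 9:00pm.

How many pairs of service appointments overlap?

Two intervals overlap when each starts before the other ends.
Sorted by start: RM51, RM53, RM52, RM54, RM55, RM56, RM57.
RM53 starts before RM51 ends → RM51 and RM53 overlap.
RM52 starts before RM51 ends → RM51 and RM52 overlap.
RM54 starts after RM51 ends; RM51 is clear from here.
RM52 starts after RM53 ends; RM53 is clear from here.
RM54 starts after RM52 ends; RM52 is clear from here.
RM55 starts before RM54 ends → RM54 and RM55 overlap.
RM56 starts after RM54 ends; RM54 is clear from here.
RM56 starts after RM55 ends; RM55 is clear from here.
RM57 starts after RM56 ends.
Overlapping pairs: RM51 & RM52, RM51 & RM53, RM54 & RM55 — 3 in total.

3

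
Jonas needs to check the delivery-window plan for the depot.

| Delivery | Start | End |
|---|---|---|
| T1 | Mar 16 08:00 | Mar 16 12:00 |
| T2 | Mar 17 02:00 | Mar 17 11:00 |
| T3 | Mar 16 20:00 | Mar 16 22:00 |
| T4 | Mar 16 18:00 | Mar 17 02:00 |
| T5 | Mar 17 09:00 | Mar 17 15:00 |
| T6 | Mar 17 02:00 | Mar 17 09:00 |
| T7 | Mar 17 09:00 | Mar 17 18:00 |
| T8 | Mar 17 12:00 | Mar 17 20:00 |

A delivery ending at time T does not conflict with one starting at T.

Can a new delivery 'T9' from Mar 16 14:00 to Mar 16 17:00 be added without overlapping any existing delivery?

Yes — the slot is free

T1: ends Mar 16 12:00 at or before T9 starts Mar 16 14:00 → clear.
T4: starts Mar 16 18:00 at or after T9 ends Mar 16 17:00 → clear.
T3: starts Mar 16 20:00 at or after T9 ends Mar 16 17:00 → clear.
T2: starts Mar 17 02:00 at or after T9 ends Mar 16 17:00 → clear.
T6: starts Mar 17 02:00 at or after T9 ends Mar 16 17:00 → clear.
T5: starts Mar 17 09:00 at or after T9 ends Mar 16 17:00 → clear.
T7: starts Mar 17 09:00 at or after T9 ends Mar 16 17:00 → clear.
T8: starts Mar 17 12:00 at or after T9 ends Mar 16 17:00 → clear.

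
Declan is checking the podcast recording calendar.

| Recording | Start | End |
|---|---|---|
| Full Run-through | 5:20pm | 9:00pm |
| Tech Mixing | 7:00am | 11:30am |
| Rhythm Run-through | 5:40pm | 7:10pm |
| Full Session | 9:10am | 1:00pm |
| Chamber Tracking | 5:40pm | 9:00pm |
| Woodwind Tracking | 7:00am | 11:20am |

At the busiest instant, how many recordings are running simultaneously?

Sort all start/end points and keep a running count:
7:00am start Tech Mixing → 1
7:00am start Woodwind Tracking → 2
9:10am start Full Session → 3
11:20am end Woodwind Tracking → 2
11:30am end Tech Mixing → 1
1:00pm end Full Session → 0
5:20pm start Full Run-through → 1
5:40pm start Chamber Tracking → 2
5:40pm start Rhythm Run-through → 3
7:10pm end Rhythm Run-through → 2
9:00pm end Chamber Tracking → 1
9:00pm end Full Run-through → 0
Peak is 3, at 9:10am (Full Session, Tech Mixing, Woodwind Tracking).

3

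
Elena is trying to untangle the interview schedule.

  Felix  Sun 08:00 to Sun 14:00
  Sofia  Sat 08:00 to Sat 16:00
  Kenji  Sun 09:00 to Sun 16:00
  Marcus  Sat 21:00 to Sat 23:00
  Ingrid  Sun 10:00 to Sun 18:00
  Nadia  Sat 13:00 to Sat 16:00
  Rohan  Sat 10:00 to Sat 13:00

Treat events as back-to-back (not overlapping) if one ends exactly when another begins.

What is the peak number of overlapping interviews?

3

Sort all start/end points and keep a running count:
Sat 08:00 start Sofia → 1
Sat 10:00 start Rohan → 2
Sat 13:00 end Rohan → 1
Sat 13:00 start Nadia → 2
Sat 16:00 end Nadia → 1
Sat 16:00 end Sofia → 0
Sat 21:00 start Marcus → 1
Sat 23:00 end Marcus → 0
Sun 08:00 start Felix → 1
Sun 09:00 start Kenji → 2
Sun 10:00 start Ingrid → 3
Sun 14:00 end Felix → 2
Sun 16:00 end Kenji → 1
Sun 18:00 end Ingrid → 0
Peak is 3, at Sun 10:00 (Felix, Ingrid, Kenji).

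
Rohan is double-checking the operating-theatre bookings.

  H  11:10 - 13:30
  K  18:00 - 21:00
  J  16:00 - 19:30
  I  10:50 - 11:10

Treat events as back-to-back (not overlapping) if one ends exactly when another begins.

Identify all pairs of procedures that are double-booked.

Sorted by start: I, H, J, K.
H starts exactly when I ends (back-to-back, no overlap); I is clear from here.
J starts after H ends; H is clear from here.
K starts before J ends → J and K overlap.

J & K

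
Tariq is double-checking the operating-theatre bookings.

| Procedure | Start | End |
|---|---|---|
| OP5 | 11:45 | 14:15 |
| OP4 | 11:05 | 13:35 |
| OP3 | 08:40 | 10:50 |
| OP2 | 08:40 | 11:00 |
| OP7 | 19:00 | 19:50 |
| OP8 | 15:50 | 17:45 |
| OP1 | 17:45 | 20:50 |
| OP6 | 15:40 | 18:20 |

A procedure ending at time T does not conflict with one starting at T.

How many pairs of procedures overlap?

5

Two intervals overlap when each starts before the other ends.
Sorted by start: OP2, OP3, OP4, OP5, OP6, OP8, OP1, OP7.
OP3 starts before OP2 ends → OP2 and OP3 overlap.
OP4 starts after OP2 ends, so OP2 has no further overlaps.
OP4 starts after OP3 ends, so OP3 has no further overlaps.
OP5 starts before OP4 ends → OP4 and OP5 overlap.
OP6 starts after OP4 ends, so OP4 has no further overlaps.
OP6 starts after OP5 ends, so OP5 has no further overlaps.
OP8 starts before OP6 ends → OP6 and OP8 overlap.
OP1 starts before OP6 ends → OP6 and OP1 overlap.
OP7 starts after OP6 ends.
OP1 starts exactly when OP8 ends (back-to-back, no overlap), so OP8 has no further overlaps.
OP7 starts before OP1 ends → OP1 and OP7 overlap.
Overlapping pairs: OP1 & OP6, OP1 & OP7, OP2 & OP3, OP4 & OP5, OP6 & OP8 — 5 in total.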